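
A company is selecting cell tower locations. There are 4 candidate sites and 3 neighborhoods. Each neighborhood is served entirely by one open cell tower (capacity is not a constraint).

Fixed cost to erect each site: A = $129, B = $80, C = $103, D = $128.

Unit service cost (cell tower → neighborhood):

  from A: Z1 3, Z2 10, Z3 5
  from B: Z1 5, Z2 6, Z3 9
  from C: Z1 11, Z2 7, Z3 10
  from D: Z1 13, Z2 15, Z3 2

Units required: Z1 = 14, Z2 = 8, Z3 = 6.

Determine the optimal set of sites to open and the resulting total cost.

Open B only; minimum total cost 252.

For any fixed open set, each neighborhood goes to its cheapest open site; total = fixed + service.
{B}: Z1→B 5·14=70, Z2→B 6·8=48, Z3→B 9·6=54. Service 172; fixed 80; total 252.
{A}: Z1→A 3·14=42, Z2→A 10·8=80, Z3→A 5·6=30. Service 152; fixed 129; total 281.
{A, B}: Z1→A 3·14=42, Z2→B 6·8=48, Z3→A 5·6=30. Service 120; fixed 209; total 329.
{A, B, C, D}: service 102 + fixed 440 = 542
No other subset beats 252.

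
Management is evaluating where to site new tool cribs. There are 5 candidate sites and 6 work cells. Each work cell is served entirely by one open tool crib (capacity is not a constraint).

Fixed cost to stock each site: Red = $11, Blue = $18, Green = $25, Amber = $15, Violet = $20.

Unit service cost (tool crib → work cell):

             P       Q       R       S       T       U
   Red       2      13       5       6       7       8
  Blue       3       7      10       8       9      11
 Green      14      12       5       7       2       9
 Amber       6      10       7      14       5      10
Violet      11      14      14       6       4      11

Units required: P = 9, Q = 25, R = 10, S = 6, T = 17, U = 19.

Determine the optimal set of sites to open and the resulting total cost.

For any fixed open set, each work cell goes to its cheapest open site; total = fixed + service.
{Red, Blue, Green}: P→Red 2·9=18, Q→Blue 7·25=175, R→Red 5·10=50, S→Red 6·6=36, T→Green 2·17=34, U→Red 8·19=152. Service 465; fixed 54; total 519.
{Red, Blue, Green, Amber}: P→Red 2·9=18, Q→Blue 7·25=175, R→Red 5·10=50, S→Red 6·6=36, T→Green 2·17=34, U→Red 8·19=152. Service 465; fixed 69; total 534.
{Red, Blue, Green, Violet}: service 465 + fixed 74 = 539
{Red, Blue, Green, Amber, Violet}: service 465 + fixed 89 = 554
No other subset beats 519.

Open Red, Blue and Green; minimum total cost 519.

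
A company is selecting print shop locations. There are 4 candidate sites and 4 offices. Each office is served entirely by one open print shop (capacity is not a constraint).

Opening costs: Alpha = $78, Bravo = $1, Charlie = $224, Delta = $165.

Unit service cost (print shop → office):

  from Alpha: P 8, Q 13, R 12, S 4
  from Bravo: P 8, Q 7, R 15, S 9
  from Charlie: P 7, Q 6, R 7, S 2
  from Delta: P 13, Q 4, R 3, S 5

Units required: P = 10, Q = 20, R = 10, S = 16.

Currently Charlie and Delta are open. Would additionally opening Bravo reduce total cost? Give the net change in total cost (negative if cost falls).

No — net change +1 (cost rises by 1).

Current service cost with {Charlie, Delta}: 212.
Adding Bravo: each office re-picks its cheapest; new service cost 212, saving 0.
Extra fixed cost: 1. Net change = 1 − 0 = 1.
(Totals: 601 → 602.)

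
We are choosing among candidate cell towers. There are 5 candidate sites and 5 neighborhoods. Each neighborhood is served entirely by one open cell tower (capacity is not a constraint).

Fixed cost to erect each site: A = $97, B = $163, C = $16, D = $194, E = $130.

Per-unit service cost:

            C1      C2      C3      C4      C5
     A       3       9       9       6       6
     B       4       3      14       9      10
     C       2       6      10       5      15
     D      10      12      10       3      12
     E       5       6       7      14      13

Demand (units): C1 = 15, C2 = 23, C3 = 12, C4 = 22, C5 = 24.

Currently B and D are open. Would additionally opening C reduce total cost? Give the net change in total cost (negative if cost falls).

Yes — net change −14 (cost falls by 14).

Current service cost with {B, D}: 555.
Adding C: each neighborhood re-picks its cheapest; new service cost 525, saving 30.
Extra fixed cost: 16. Net change = 16 − 30 = -14.
(Totals: 912 → 898.)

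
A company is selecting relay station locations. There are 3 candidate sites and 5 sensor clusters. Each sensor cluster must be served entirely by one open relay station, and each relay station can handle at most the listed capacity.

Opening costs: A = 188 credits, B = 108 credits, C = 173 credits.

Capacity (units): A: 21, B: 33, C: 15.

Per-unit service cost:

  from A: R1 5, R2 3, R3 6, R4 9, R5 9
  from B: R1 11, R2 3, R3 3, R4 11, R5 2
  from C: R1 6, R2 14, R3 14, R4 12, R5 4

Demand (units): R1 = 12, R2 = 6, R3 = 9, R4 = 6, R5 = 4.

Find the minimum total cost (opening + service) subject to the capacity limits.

Minimum total cost: 463

Open {A, B}: R1→A 5·12=60, R2→B 3·6=18, R3→B 3·9=27, R4→A 9·6=54, R5→B 2·4=8.
Loads: A carries 18/21, B carries 19/33. Service 167; fixed 296; total 463.
Next best feasible plan costs 472.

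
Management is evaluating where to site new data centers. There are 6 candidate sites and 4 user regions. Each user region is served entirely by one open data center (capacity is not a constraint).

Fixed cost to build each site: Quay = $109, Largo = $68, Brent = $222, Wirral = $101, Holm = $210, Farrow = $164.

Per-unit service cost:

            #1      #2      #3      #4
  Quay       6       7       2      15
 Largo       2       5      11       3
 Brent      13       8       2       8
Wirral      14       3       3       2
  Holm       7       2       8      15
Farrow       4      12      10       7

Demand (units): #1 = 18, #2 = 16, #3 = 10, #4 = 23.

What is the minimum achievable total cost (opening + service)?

Minimum total cost: 329

For any fixed open set, each user region goes to its cheapest open site; total = fixed + service.
{Largo, Wirral}: #1→Largo 2·18=36, #2→Wirral 3·16=48, #3→Wirral 3·10=30, #4→Wirral 2·23=46. Service 160; fixed 169; total 329.
{Largo}: #1→Largo 2·18=36, #2→Largo 5·16=80, #3→Largo 11·10=110, #4→Largo 3·23=69. Service 295; fixed 68; total 363.
{Quay, Largo}: #1→Largo 2·18=36, #2→Largo 5·16=80, #3→Quay 2·10=20, #4→Largo 3·23=69. Service 205; fixed 177; total 382.
{Quay, Largo, Brent, Wirral, Holm, Farrow}: #1→Largo 2·18=36, #2→Holm 2·16=32, #3→Quay 2·10=20, #4→Wirral 2·23=46. Service 134; fixed 874; total 1008.
No other subset beats 329.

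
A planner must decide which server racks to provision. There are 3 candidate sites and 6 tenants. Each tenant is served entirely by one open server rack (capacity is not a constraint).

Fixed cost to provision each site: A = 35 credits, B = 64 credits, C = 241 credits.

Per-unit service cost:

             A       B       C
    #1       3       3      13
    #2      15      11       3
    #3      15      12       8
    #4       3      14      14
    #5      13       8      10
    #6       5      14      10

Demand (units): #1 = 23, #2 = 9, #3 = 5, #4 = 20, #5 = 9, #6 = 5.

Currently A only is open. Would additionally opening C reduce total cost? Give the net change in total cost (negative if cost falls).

Current service cost with {A}: 481.
Adding C: each tenant re-picks its cheapest; new service cost 311, saving 170.
Extra fixed cost: 241. Net change = 241 − 170 = 71.
(Totals: 516 → 587.)

No — net change +71 (cost rises by 71).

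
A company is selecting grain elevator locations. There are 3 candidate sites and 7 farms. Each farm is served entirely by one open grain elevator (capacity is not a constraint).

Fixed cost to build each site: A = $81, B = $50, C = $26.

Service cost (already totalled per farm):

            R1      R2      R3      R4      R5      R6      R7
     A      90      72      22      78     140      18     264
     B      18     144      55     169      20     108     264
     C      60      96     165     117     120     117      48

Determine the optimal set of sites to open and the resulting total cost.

For any fixed open set, each farm goes to its cheapest open site; total = fixed + service.
{A, B, C}: R1→B 18, R2→A 72, R3→A 22, R4→A 78, R5→B 20, R6→A 18, R7→C 48. Service 276; fixed 157; total 433.
{A, C}: service 418 + fixed 107 = 525
{B, C}: service 462 + fixed 76 = 538
{C}: service 723 + fixed 26 = 749
No other subset beats 433.

Open A, B and C; minimum total cost 433.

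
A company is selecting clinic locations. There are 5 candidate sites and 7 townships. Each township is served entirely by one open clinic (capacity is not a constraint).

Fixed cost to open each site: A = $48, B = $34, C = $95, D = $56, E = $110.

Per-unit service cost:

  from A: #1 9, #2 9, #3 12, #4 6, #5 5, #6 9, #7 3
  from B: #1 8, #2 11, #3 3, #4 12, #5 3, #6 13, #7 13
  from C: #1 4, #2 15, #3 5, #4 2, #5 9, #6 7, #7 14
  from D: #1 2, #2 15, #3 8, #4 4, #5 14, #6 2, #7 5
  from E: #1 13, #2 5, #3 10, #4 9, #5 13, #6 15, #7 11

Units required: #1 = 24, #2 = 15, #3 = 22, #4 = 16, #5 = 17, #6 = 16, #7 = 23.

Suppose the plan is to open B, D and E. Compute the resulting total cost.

Each township is assigned to its cheapest site among the open ones.
{B, D, E}: #1→D 2·24=48, #2→E 5·15=75, #3→B 3·22=66, #4→D 4·16=64, #5→B 3·17=51, #6→D 2·16=32, #7→D 5·23=115. Service 451; fixed 200; total 651.

Total cost: 651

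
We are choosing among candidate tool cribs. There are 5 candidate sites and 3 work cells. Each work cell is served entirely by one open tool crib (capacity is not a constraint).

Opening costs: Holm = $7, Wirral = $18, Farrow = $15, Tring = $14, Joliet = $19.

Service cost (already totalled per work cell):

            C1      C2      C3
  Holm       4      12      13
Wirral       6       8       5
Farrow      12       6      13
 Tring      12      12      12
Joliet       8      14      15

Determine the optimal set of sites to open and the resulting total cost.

Open Holm only; minimum total cost 36.

For any fixed open set, each work cell goes to its cheapest open site; total = fixed + service.
{Holm}: C1→Holm 4, C2→Holm 12, C3→Holm 13. Service 29; fixed 7; total 36.
{Wirral}: service 19 + fixed 18 = 37
{Holm, Wirral}: service 17 + fixed 25 = 42
{Holm, Wirral, Farrow, Tring, Joliet}: service 15 + fixed 73 = 88
No other subset beats 36.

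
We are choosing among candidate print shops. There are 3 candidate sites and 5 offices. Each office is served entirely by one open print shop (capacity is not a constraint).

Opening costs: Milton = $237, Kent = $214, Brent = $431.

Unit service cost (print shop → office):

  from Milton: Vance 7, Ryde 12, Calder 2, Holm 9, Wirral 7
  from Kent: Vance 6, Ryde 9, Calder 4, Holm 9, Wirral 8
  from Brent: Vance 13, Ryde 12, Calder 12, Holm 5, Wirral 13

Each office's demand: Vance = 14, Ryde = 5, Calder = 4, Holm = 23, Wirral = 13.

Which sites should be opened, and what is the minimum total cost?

For any fixed open set, each office goes to its cheapest open site; total = fixed + service.
{Kent}: Vance→Kent 6·14=84, Ryde→Kent 9·5=45, Calder→Kent 4·4=16, Holm→Kent 9·23=207, Wirral→Kent 8·13=104. Service 456; fixed 214; total 670.
{Milton}: service 464 + fixed 237 = 701
{Milton, Kent}: service 435 + fixed 451 = 886
{Milton, Kent, Brent}: Vance→Kent 6·14=84, Ryde→Kent 9·5=45, Calder→Milton 2·4=8, Holm→Brent 5·23=115, Wirral→Milton 7·13=91. Service 343; fixed 882; total 1225.
No other subset beats 670.

Open Kent only; minimum total cost 670.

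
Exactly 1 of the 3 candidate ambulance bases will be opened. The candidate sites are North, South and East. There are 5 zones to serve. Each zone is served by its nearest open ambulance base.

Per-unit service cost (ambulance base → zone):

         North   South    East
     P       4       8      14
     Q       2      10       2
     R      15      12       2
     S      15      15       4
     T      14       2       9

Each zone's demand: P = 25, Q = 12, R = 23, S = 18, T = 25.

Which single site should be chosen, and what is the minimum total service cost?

With exactly 1 open, each zone uses its cheapest among the chosen.
{East}: P→East 14·25=350, Q→East 2·12=24, R→East 2·23=46, S→East 4·18=72, T→East 9·25=225. Service cost 717.
{South}: service cost 916
{North}: service cost 1089
Among all 3 size-1 choices, {East} is lowest.

Choose East only; total service cost 717.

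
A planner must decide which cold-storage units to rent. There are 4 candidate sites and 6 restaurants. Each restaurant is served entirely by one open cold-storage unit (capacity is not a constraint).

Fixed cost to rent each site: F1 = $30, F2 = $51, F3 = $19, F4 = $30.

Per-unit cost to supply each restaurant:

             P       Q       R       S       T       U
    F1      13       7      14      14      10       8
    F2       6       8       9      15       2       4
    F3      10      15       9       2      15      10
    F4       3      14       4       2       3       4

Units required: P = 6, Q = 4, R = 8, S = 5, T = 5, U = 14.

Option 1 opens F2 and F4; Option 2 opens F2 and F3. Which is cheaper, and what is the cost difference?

Option 1 is cheaper by 47.

Option 1: {F2, F4}: P→F4 3·6=18, Q→F2 8·4=32, R→F4 4·8=32, S→F4 2·5=10, T→F2 2·5=10, U→F2 4·14=56. Service 158; fixed 81; total 239.
Option 2: {F2, F3}: P→F2 6·6=36, Q→F2 8·4=32, R→F2 9·8=72, S→F3 2·5=10, T→F2 2·5=10, U→F2 4·14=56. Service 216; fixed 70; total 286.
Difference: |239 − 286| = 47.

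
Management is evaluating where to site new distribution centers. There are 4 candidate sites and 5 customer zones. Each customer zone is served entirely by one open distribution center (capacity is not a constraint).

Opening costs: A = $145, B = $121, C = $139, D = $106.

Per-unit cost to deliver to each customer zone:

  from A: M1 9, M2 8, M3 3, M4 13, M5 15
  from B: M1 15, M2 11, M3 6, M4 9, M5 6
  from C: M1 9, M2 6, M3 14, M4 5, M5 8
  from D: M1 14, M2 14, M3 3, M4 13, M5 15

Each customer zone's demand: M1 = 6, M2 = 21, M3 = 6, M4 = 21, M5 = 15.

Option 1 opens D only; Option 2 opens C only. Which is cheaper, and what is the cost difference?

Option 2 is cheaper by 372.

Option 1: {D}: M1→D 14·6=84, M2→D 14·21=294, M3→D 3·6=18, M4→D 13·21=273, M5→D 15·15=225. Service 894; fixed 106; total 1000.
Option 2: {C}: M1→C 9·6=54, M2→C 6·21=126, M3→C 14·6=84, M4→C 5·21=105, M5→C 8·15=120. Service 489; fixed 139; total 628.
Difference: |1000 − 628| = 372.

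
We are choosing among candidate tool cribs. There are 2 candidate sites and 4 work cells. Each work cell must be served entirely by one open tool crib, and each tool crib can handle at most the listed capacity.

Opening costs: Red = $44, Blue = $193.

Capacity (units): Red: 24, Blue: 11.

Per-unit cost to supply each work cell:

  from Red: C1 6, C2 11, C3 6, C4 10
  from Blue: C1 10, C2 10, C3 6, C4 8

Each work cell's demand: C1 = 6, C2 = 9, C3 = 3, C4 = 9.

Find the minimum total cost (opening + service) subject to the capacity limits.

Minimum total cost: 462

Open {Red, Blue}: C1→Red 6·6=36, C2→Red 11·9=99, C3→Red 6·3=18, C4→Blue 8·9=72.
Loads: Red carries 18/24, Blue carries 9/11. Service 225; fixed 237; total 462.
Next best feasible plan costs 471.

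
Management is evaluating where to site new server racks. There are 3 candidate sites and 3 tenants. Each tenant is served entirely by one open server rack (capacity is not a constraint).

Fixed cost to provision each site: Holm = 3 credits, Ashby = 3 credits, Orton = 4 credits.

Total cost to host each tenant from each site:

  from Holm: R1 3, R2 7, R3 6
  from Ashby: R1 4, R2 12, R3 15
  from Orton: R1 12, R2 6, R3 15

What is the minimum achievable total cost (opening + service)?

Minimum total cost: 19

For any fixed open set, each tenant goes to its cheapest open site; total = fixed + service.
{Holm}: R1→Holm 3, R2→Holm 7, R3→Holm 6. Service 16; fixed 3; total 19.
{Holm, Ashby}: service 16 + fixed 6 = 22
{Holm, Orton}: R1→Holm 3, R2→Orton 6, R3→Holm 6. Service 15; fixed 7; total 22.
{Holm, Ashby, Orton}: service 15 + fixed 10 = 25
No other subset beats 19.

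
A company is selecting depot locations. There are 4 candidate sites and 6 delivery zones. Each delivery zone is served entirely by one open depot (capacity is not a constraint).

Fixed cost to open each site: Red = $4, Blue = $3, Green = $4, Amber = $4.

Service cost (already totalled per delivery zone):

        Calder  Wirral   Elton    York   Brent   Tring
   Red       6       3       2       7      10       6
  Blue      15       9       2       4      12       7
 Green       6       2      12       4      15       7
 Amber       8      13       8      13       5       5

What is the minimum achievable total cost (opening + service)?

For any fixed open set, each delivery zone goes to its cheapest open site; total = fixed + service.
{Blue, Green, Amber}: Calder→Green 6, Wirral→Green 2, Elton→Blue 2, York→Blue 4, Brent→Amber 5, Tring→Amber 5. Service 24; fixed 11; total 35.
{Red, Blue, Amber}: Calder→Red 6, Wirral→Red 3, Elton→Red 2, York→Blue 4, Brent→Amber 5, Tring→Amber 5. Service 25; fixed 11; total 36.
{Red, Green, Amber}: Calder→Red 6, Wirral→Green 2, Elton→Red 2, York→Green 4, Brent→Amber 5, Tring→Amber 5. Service 24; fixed 12; total 36.
{Red, Blue, Green, Amber}: service 24 + fixed 15 = 39
No other subset beats 35.

Minimum total cost: 35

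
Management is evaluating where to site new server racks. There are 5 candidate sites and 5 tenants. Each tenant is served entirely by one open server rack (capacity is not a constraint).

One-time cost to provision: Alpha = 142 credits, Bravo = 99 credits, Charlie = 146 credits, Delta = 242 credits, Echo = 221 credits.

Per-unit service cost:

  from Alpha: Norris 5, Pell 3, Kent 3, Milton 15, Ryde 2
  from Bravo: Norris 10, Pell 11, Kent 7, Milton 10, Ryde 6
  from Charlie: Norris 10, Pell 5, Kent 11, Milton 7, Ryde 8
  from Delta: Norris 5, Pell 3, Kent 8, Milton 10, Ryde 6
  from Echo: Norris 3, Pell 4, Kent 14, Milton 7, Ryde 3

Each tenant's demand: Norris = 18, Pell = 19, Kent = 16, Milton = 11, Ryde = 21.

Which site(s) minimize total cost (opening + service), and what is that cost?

Open Alpha only; minimum total cost 544.

For any fixed open set, each tenant goes to its cheapest open site; total = fixed + service.
{Alpha}: Norris→Alpha 5·18=90, Pell→Alpha 3·19=57, Kent→Alpha 3·16=48, Milton→Alpha 15·11=165, Ryde→Alpha 2·21=42. Service 402; fixed 142; total 544.
{Alpha, Bravo}: service 347 + fixed 241 = 588
{Alpha, Charlie}: service 314 + fixed 288 = 602
{Alpha, Bravo, Charlie, Delta, Echo}: Norris→Echo 3·18=54, Pell→Alpha 3·19=57, Kent→Alpha 3·16=48, Milton→Charlie 7·11=77, Ryde→Alpha 2·21=42. Service 278; fixed 850; total 1128.
No other subset beats 544.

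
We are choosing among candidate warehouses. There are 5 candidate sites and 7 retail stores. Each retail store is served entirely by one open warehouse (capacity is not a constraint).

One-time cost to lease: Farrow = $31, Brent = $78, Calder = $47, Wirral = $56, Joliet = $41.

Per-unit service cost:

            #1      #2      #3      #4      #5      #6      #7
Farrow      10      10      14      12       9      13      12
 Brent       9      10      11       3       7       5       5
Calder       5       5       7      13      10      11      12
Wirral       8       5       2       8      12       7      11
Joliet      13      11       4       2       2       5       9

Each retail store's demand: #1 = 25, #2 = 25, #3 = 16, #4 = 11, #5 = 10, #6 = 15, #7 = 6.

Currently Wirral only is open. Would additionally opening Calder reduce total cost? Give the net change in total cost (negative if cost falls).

Yes — net change −48 (cost falls by 48).

Current service cost with {Wirral}: 736.
Adding Calder: each retail store re-picks its cheapest; new service cost 641, saving 95.
Extra fixed cost: 47. Net change = 47 − 95 = -48.
(Totals: 792 → 744.)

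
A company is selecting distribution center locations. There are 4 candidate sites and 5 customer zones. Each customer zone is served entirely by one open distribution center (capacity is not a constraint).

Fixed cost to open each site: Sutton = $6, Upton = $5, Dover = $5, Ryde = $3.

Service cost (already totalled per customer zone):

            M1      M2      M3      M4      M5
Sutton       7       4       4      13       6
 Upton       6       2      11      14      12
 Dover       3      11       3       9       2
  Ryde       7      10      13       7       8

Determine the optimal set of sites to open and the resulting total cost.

For any fixed open set, each customer zone goes to its cheapest open site; total = fixed + service.
{Upton, Dover}: M1→Dover 3, M2→Upton 2, M3→Dover 3, M4→Dover 9, M5→Dover 2. Service 19; fixed 10; total 29.
{Upton, Dover, Ryde}: service 17 + fixed 13 = 30
{Sutton, Dover}: service 21 + fixed 11 = 32
{Sutton, Upton, Dover, Ryde}: service 17 + fixed 19 = 36
(All 15 nonempty subsets were checked; Upton and Dover is lowest.)

Open Upton and Dover; minimum total cost 29.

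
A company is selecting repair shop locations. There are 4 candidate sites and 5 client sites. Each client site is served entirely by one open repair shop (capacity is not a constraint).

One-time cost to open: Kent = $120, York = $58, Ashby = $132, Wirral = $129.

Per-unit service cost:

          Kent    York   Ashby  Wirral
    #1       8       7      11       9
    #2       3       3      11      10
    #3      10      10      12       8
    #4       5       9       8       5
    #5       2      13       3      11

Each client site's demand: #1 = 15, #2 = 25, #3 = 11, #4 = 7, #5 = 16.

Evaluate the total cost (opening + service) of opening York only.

Each client site is assigned to its cheapest site among the open ones.
{York}: #1→York 7·15=105, #2→York 3·25=75, #3→York 10·11=110, #4→York 9·7=63, #5→York 13·16=208. Service 561; fixed 58; total 619.

Total cost: 619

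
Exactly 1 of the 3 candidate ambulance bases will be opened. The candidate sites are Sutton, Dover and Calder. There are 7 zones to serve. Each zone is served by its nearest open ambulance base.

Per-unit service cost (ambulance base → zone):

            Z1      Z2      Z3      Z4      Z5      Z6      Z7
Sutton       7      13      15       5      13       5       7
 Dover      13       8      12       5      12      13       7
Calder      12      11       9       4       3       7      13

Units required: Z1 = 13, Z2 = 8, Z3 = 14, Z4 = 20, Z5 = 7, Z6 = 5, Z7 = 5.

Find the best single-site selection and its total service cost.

With exactly 1 open, each zone uses its cheapest among the chosen.
{Calder}: Z1→Calder 12·13=156, Z2→Calder 11·8=88, Z3→Calder 9·14=126, Z4→Calder 4·20=80, Z5→Calder 3·7=21, Z6→Calder 7·5=35, Z7→Calder 13·5=65. Service cost 571.
{Sutton}: service cost 656
{Dover}: service cost 685
Among all 3 size-1 choices, {Calder} is lowest.

Choose Calder only; total service cost 571.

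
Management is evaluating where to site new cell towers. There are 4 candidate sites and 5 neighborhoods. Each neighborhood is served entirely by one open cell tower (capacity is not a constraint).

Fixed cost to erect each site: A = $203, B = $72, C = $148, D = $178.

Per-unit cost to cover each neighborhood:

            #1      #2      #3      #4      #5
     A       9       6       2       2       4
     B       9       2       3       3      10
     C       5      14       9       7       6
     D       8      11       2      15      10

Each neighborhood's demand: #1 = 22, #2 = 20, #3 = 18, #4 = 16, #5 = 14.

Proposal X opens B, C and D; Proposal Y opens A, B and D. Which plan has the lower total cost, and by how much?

Proposal X is cheaper by 77.

Proposal X: {B, C, D}: #1→C 5·22=110, #2→B 2·20=40, #3→D 2·18=36, #4→B 3·16=48, #5→C 6·14=84. Service 318; fixed 398; total 716.
Proposal Y: {A, B, D}: #1→D 8·22=176, #2→B 2·20=40, #3→A 2·18=36, #4→A 2·16=32, #5→A 4·14=56. Service 340; fixed 453; total 793.
Difference: |716 − 793| = 77.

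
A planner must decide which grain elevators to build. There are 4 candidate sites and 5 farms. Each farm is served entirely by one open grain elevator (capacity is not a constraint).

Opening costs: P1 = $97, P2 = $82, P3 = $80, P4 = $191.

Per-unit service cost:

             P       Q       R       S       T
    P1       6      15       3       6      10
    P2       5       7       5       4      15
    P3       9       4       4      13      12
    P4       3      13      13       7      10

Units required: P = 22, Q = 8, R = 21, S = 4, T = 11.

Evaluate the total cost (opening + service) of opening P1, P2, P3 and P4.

Total cost: 737

Each farm is assigned to its cheapest site among the open ones.
{P1, P2, P3, P4}: P→P4 3·22=66, Q→P3 4·8=32, R→P1 3·21=63, S→P2 4·4=16, T→P1 10·11=110. Service 287; fixed 450; total 737.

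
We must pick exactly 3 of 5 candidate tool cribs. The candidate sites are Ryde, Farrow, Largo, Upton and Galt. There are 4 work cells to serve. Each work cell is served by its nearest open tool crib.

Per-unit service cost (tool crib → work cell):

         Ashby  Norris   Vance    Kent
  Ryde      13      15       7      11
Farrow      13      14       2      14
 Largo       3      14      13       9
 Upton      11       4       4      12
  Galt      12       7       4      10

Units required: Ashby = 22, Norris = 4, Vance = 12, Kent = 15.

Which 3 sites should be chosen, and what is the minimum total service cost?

Choose Farrow, Largo and Upton; total service cost 241.

With exactly 3 open, each work cell uses its cheapest among the chosen.
{Farrow, Largo, Upton}: Ashby→Largo 3·22=66, Norris→Upton 4·4=16, Vance→Farrow 2·12=24, Kent→Largo 9·15=135. Service cost 241.
{Farrow, Largo, Galt}: service cost 253
{Ryde, Largo, Upton}: service cost 265
Among all 10 size-3 choices, {Farrow, Largo, Upton} is lowest.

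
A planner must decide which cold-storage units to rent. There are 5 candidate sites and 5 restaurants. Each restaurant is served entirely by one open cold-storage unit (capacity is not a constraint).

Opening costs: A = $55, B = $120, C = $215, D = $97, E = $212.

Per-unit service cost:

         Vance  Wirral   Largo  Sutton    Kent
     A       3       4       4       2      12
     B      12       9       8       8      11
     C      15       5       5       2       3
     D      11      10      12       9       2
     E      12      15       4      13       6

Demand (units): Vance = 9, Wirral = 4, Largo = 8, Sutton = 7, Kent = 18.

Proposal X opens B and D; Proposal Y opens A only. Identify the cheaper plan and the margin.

Proposal X: {B, D}: Vance→D 11·9=99, Wirral→B 9·4=36, Largo→B 8·8=64, Sutton→B 8·7=56, Kent→D 2·18=36. Service 291; fixed 217; total 508.
Proposal Y: {A}: Vance→A 3·9=27, Wirral→A 4·4=16, Largo→A 4·8=32, Sutton→A 2·7=14, Kent→A 12·18=216. Service 305; fixed 55; total 360.
Difference: |508 − 360| = 148.

Proposal Y is cheaper by 148.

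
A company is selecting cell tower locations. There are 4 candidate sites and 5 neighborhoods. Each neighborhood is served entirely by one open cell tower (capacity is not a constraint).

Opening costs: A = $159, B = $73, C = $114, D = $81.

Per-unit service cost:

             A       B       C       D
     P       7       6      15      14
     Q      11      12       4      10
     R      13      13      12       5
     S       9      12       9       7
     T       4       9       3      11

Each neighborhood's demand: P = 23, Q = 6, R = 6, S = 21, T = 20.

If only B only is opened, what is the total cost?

Total cost: 793

Each neighborhood is assigned to its cheapest site among the open ones.
{B}: P→B 6·23=138, Q→B 12·6=72, R→B 13·6=78, S→B 12·21=252, T→B 9·20=180. Service 720; fixed 73; total 793.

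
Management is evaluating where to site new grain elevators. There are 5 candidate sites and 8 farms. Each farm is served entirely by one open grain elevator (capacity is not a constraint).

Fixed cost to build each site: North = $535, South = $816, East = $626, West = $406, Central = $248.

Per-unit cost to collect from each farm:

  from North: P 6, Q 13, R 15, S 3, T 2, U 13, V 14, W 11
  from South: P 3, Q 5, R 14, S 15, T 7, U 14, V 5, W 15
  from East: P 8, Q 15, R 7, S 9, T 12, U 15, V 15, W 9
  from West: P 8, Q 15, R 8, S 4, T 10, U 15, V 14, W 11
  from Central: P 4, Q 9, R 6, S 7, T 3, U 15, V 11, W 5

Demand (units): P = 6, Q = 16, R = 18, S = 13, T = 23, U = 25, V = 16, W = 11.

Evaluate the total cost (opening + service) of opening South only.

Total cost: 2117

Each farm is assigned to its cheapest site among the open ones.
{South}: P→South 3·6=18, Q→South 5·16=80, R→South 14·18=252, S→South 15·13=195, T→South 7·23=161, U→South 14·25=350, V→South 5·16=80, W→South 15·11=165. Service 1301; fixed 816; total 2117.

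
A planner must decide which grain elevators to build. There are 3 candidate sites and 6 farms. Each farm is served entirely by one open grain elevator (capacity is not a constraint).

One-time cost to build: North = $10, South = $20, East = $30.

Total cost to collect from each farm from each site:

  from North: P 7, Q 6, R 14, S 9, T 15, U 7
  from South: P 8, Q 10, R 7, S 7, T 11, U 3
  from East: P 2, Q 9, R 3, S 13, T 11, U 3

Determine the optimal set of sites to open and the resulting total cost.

For any fixed open set, each farm goes to its cheapest open site; total = fixed + service.
{South}: P→South 8, Q→South 10, R→South 7, S→South 7, T→South 11, U→South 3. Service 46; fixed 20; total 66.
{North}: service 58 + fixed 10 = 68
{North, South}: P→North 7, Q→North 6, R→South 7, S→South 7, T→South 11, U→South 3. Service 41; fixed 30; total 71.
{North, South, East}: service 32 + fixed 60 = 92
(All 7 nonempty subsets were checked; South only is lowest.)

Open South only; minimum total cost 66.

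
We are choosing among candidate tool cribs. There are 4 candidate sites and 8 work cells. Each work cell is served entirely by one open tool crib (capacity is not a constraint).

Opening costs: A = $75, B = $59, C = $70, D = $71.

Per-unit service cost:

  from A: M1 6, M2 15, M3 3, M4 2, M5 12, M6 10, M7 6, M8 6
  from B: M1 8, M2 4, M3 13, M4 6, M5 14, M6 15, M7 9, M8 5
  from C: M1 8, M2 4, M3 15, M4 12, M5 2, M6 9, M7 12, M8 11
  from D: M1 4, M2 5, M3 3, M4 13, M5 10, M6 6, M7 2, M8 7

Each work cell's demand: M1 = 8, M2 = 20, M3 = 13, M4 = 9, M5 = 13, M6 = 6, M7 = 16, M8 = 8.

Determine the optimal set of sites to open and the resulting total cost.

Open A, C and D; minimum total cost 527.

For any fixed open set, each work cell goes to its cheapest open site; total = fixed + service.
{A, C, D}: M1→D 4·8=32, M2→C 4·20=80, M3→A 3·13=39, M4→A 2·9=18, M5→C 2·13=26, M6→D 6·6=36, M7→D 2·16=32, M8→A 6·8=48. Service 311; fixed 216; total 527.
{B, C, D}: M1→D 4·8=32, M2→B 4·20=80, M3→D 3·13=39, M4→B 6·9=54, M5→C 2·13=26, M6→D 6·6=36, M7→D 2·16=32, M8→B 5·8=40. Service 339; fixed 200; total 539.
{C, D}: service 409 + fixed 141 = 550
{A, B, C, D}: M1→D 4·8=32, M2→B 4·20=80, M3→A 3·13=39, M4→A 2·9=18, M5→C 2·13=26, M6→D 6·6=36, M7→D 2·16=32, M8→B 5·8=40. Service 303; fixed 275; total 578.
No other subset beats 527.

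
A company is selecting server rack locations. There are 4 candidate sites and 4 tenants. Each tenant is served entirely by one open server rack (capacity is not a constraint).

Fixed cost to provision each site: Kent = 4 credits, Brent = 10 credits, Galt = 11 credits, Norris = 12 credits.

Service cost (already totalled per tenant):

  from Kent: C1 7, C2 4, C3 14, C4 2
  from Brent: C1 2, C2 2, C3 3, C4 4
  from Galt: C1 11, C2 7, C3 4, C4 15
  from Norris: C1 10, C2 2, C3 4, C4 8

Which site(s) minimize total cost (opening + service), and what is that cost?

For any fixed open set, each tenant goes to its cheapest open site; total = fixed + service.
{Brent}: C1→Brent 2, C2→Brent 2, C3→Brent 3, C4→Brent 4. Service 11; fixed 10; total 21.
{Kent, Brent}: service 9 + fixed 14 = 23
{Kent}: service 27 + fixed 4 = 31
{Kent, Brent, Galt, Norris}: service 9 + fixed 37 = 46
No other subset beats 21.

Open Brent only; minimum total cost 21.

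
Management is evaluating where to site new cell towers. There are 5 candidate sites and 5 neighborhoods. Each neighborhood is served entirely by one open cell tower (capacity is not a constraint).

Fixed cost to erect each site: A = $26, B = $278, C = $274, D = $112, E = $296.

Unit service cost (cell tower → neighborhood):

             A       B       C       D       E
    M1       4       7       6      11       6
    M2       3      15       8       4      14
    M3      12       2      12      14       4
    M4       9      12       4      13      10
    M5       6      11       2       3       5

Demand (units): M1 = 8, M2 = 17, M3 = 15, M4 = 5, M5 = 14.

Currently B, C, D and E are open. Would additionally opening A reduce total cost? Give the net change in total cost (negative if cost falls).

Current service cost with {B, C, D, E}: 194.
Adding A: each neighborhood re-picks its cheapest; new service cost 161, saving 33.
Extra fixed cost: 26. Net change = 26 − 33 = -7.
(Totals: 1154 → 1147.)

Yes — net change −7 (cost falls by 7).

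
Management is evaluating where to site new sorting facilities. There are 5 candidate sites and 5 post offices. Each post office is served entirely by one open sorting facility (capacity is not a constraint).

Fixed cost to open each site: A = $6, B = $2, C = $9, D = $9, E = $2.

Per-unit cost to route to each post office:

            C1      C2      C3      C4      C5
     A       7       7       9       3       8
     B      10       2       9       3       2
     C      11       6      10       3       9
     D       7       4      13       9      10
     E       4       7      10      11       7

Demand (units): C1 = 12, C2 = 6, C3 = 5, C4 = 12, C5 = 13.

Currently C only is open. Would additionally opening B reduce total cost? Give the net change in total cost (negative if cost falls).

Yes — net change −130 (cost falls by 130).

Current service cost with {C}: 371.
Adding B: each post office re-picks its cheapest; new service cost 239, saving 132.
Extra fixed cost: 2. Net change = 2 − 132 = -130.
(Totals: 380 → 250.)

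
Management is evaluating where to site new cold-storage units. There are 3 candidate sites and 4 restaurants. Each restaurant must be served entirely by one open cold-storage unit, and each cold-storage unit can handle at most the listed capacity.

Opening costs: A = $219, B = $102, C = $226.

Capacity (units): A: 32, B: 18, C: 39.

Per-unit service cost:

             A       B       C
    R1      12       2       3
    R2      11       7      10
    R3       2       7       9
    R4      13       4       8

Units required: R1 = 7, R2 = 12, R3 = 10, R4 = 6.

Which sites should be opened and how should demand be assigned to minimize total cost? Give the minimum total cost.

Open {C}: R1→C 3·7=21, R2→C 10·12=120, R3→C 9·10=90, R4→C 8·6=48.
Loads: C carries 35/39. Service 279; fixed 226; total 505.
Next best feasible plan costs 511.

Minimum total cost: 505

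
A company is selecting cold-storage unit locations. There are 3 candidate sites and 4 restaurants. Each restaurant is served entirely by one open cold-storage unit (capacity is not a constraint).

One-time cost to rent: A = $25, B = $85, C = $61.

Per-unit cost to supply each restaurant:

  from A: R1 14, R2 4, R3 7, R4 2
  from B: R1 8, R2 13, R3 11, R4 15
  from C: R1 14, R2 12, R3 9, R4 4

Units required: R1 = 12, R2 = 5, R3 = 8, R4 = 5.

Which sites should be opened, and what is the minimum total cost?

For any fixed open set, each restaurant goes to its cheapest open site; total = fixed + service.
{A}: R1→A 14·12=168, R2→A 4·5=20, R3→A 7·8=56, R4→A 2·5=10. Service 254; fixed 25; total 279.
{A, B}: R1→B 8·12=96, R2→A 4·5=20, R3→A 7·8=56, R4→A 2·5=10. Service 182; fixed 110; total 292.
{A, C}: service 254 + fixed 86 = 340
{A, B, C}: R1→B 8·12=96, R2→A 4·5=20, R3→A 7·8=56, R4→A 2·5=10. Service 182; fixed 171; total 353.
No other subset beats 279.

Open A only; minimum total cost 279.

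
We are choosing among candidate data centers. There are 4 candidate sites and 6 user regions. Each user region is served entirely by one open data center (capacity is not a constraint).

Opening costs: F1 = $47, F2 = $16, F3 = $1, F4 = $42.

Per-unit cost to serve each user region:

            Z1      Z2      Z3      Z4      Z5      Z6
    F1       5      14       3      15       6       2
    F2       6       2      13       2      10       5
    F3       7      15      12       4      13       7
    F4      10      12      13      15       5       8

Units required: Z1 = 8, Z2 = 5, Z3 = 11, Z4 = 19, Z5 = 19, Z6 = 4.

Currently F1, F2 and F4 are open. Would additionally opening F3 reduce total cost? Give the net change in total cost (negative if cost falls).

Current service cost with {F1, F2, F4}: 224.
Adding F3: each user region re-picks its cheapest; new service cost 224, saving 0.
Extra fixed cost: 1. Net change = 1 − 0 = 1.
(Totals: 329 → 330.)

No — net change +1 (cost rises by 1).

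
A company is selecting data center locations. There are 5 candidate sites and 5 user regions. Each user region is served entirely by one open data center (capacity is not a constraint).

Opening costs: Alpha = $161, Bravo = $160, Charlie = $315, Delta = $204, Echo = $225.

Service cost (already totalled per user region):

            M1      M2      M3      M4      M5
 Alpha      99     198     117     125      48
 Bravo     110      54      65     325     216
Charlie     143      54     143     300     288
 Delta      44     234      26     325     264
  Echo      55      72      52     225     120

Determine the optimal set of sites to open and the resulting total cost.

Open Alpha and Bravo; minimum total cost 712.

For any fixed open set, each user region goes to its cheapest open site; total = fixed + service.
{Alpha, Bravo}: M1→Alpha 99, M2→Bravo 54, M3→Bravo 65, M4→Alpha 125, M5→Alpha 48. Service 391; fixed 321; total 712.
{Alpha, Echo}: service 352 + fixed 386 = 738
{Alpha}: M1→Alpha 99, M2→Alpha 198, M3→Alpha 117, M4→Alpha 125, M5→Alpha 48. Service 587; fixed 161; total 748.
{Alpha, Bravo, Charlie, Delta, Echo}: service 297 + fixed 1065 = 1362
No other subset beats 712.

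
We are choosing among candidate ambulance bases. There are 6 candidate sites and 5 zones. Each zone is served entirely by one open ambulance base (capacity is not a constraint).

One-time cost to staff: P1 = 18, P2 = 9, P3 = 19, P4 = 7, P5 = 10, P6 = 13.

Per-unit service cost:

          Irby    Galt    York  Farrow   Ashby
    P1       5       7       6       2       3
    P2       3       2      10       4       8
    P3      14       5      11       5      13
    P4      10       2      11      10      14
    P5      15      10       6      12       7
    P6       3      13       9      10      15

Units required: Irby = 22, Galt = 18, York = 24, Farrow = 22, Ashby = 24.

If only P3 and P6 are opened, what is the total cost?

Total cost: 826

Each zone is assigned to its cheapest site among the open ones.
{P3, P6}: Irby→P6 3·22=66, Galt→P3 5·18=90, York→P6 9·24=216, Farrow→P3 5·22=110, Ashby→P3 13·24=312. Service 794; fixed 32; total 826.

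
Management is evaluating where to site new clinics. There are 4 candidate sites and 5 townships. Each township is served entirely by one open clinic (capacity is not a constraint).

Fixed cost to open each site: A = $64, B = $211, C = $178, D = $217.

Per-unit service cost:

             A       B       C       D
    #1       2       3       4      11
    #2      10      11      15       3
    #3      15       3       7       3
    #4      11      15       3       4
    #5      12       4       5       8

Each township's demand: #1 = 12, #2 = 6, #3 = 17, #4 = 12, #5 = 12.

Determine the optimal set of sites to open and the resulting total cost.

Open A and D; minimum total cost 518.

For any fixed open set, each township goes to its cheapest open site; total = fixed + service.
{A, D}: #1→A 2·12=24, #2→D 3·6=18, #3→D 3·17=51, #4→D 4·12=48, #5→D 8·12=96. Service 237; fixed 281; total 518.
{C}: service 353 + fixed 178 = 531
{A, C}: service 299 + fixed 242 = 541
{A, B, C, D}: service 177 + fixed 670 = 847
No other subset beats 518.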